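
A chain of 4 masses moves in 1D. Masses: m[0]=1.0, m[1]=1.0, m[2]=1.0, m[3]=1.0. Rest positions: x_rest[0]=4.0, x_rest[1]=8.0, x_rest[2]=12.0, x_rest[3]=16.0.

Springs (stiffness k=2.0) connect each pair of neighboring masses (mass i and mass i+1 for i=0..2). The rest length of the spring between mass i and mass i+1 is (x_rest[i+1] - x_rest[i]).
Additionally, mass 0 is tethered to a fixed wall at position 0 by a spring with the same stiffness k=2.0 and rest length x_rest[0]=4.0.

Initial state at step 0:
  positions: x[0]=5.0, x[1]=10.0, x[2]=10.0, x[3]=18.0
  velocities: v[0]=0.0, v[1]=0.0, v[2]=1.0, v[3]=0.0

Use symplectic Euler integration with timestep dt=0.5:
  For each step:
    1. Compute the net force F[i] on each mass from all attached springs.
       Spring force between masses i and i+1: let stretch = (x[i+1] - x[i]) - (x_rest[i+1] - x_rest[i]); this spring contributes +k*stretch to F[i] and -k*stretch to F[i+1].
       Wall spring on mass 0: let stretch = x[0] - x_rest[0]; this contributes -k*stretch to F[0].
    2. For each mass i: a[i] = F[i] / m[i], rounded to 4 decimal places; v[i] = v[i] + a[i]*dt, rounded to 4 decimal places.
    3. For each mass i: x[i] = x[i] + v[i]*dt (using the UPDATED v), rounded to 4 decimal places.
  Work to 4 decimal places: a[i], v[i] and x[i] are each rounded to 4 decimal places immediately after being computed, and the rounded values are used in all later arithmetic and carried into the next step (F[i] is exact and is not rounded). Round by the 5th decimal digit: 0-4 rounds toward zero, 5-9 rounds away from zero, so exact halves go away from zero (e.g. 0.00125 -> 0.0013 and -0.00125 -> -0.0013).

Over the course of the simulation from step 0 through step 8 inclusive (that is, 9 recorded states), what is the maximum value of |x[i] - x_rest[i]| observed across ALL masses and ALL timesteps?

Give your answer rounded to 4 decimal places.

Step 0: x=[5.0000 10.0000 10.0000 18.0000] v=[0.0000 0.0000 1.0000 0.0000]
Step 1: x=[5.0000 7.5000 14.5000 16.0000] v=[0.0000 -5.0000 9.0000 -4.0000]
Step 2: x=[3.7500 7.2500 16.2500 15.2500] v=[-2.5000 -0.5000 3.5000 -1.5000]
Step 3: x=[2.3750 9.7500 13.0000 17.0000] v=[-2.7500 5.0000 -6.5000 3.5000]
Step 4: x=[3.5000 10.1875 10.1250 18.7500] v=[2.2500 0.8750 -5.7500 3.5000]
Step 5: x=[6.2188 7.2500 11.5938 18.1875] v=[5.4375 -5.8750 2.9375 -1.1250]
Step 6: x=[6.3438 5.9688 14.1875 16.3282] v=[0.2499 -2.5624 5.1874 -3.7187]
Step 7: x=[3.1094 8.9845 13.7422 15.3985] v=[-6.4689 6.0313 -0.8906 -1.8594]
Step 8: x=[1.2578 11.4415 11.7462 15.6407] v=[-3.7032 4.9139 -3.9920 0.4843]
Max displacement = 4.2500

Answer: 4.2500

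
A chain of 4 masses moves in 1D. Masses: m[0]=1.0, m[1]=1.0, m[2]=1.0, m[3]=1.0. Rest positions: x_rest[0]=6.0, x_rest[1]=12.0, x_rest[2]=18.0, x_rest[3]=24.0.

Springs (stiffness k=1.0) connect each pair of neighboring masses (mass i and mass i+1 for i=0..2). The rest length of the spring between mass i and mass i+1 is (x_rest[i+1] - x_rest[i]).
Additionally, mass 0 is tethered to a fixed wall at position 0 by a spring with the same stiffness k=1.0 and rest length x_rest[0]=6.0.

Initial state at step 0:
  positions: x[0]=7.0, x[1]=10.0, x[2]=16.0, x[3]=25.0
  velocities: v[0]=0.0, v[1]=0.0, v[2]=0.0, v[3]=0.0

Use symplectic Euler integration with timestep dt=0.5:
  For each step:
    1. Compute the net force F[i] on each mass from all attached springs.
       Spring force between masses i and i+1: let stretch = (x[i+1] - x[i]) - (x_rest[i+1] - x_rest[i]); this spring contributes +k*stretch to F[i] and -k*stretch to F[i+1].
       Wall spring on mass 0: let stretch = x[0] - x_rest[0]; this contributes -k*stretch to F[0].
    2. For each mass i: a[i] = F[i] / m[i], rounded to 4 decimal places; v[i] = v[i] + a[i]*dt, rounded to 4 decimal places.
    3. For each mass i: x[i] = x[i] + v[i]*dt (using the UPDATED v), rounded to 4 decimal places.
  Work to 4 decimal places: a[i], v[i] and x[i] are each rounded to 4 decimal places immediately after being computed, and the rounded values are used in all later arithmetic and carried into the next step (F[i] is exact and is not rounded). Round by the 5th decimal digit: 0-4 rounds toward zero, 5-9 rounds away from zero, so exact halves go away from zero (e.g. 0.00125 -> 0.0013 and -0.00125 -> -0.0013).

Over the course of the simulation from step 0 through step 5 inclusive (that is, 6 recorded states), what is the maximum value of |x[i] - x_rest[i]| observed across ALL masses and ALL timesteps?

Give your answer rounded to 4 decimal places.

Answer: 2.0976

Derivation:
Step 0: x=[7.0000 10.0000 16.0000 25.0000] v=[0.0000 0.0000 0.0000 0.0000]
Step 1: x=[6.0000 10.7500 16.7500 24.2500] v=[-2.0000 1.5000 1.5000 -1.5000]
Step 2: x=[4.6875 11.8125 17.8750 23.1250] v=[-2.6250 2.1250 2.2500 -2.2500]
Step 3: x=[3.9844 12.6094 18.7969 22.1875] v=[-1.4063 1.5938 1.8438 -1.8750]
Step 4: x=[4.4414 12.7970 19.0196 21.9024] v=[0.9140 0.3751 0.4454 -0.5703]
Step 5: x=[5.8770 12.4513 18.4074 22.3966] v=[2.8711 -0.6914 -1.2245 0.9883]
Max displacement = 2.0976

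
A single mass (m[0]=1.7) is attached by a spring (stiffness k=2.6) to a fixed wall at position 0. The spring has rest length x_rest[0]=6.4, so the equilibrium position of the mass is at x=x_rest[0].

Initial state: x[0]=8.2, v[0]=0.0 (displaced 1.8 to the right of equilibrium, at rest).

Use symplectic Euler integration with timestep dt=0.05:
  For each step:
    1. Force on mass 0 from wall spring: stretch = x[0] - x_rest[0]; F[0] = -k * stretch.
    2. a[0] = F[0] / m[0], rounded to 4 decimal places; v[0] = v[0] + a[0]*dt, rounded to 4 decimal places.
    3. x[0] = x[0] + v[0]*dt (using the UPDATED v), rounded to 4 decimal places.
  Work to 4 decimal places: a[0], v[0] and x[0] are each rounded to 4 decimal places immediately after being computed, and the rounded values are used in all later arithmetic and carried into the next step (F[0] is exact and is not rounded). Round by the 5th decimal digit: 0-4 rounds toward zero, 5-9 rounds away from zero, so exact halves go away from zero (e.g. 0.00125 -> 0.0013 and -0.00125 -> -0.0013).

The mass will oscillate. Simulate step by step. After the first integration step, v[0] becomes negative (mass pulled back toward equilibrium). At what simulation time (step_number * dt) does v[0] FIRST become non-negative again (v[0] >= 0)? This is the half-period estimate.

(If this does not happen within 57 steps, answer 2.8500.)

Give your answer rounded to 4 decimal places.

Answer: 2.5500

Derivation:
Step 0: x=[8.2000] v=[0.0000]
Step 1: x=[8.1931] v=[-0.1376]
Step 2: x=[8.1794] v=[-0.2747]
Step 3: x=[8.1589] v=[-0.4108]
Step 4: x=[8.1316] v=[-0.5453]
Step 5: x=[8.0977] v=[-0.6777]
Step 6: x=[8.0573] v=[-0.8075]
Step 7: x=[8.0106] v=[-0.9342]
Step 8: x=[7.9577] v=[-1.0574]
Step 9: x=[7.8989] v=[-1.1765]
Step 10: x=[7.8343] v=[-1.2911]
Step 11: x=[7.7643] v=[-1.4008]
Step 12: x=[7.6890] v=[-1.5051]
Step 13: x=[7.6088] v=[-1.6037]
Step 14: x=[7.5240] v=[-1.6961]
Step 15: x=[7.4349] v=[-1.7821]
Step 16: x=[7.3418] v=[-1.8612]
Step 17: x=[7.2451] v=[-1.9332]
Step 18: x=[7.1452] v=[-1.9978]
Step 19: x=[7.0425] v=[-2.0548]
Step 20: x=[6.9373] v=[-2.1039]
Step 21: x=[6.8301] v=[-2.1450]
Step 22: x=[6.7212] v=[-2.1779]
Step 23: x=[6.6111] v=[-2.2025]
Step 24: x=[6.5002] v=[-2.2186]
Step 25: x=[6.3889] v=[-2.2263]
Step 26: x=[6.2776] v=[-2.2255]
Step 27: x=[6.1668] v=[-2.2161]
Step 28: x=[6.0569] v=[-2.1983]
Step 29: x=[5.9483] v=[-2.1721]
Step 30: x=[5.8414] v=[-2.1376]
Step 31: x=[5.7367] v=[-2.0949]
Step 32: x=[5.6345] v=[-2.0442]
Step 33: x=[5.5352] v=[-1.9857]
Step 34: x=[5.4392] v=[-1.9196]
Step 35: x=[5.3469] v=[-1.8461]
Step 36: x=[5.2586] v=[-1.7656]
Step 37: x=[5.1747] v=[-1.6783]
Step 38: x=[5.0955] v=[-1.5846]
Step 39: x=[5.0213] v=[-1.4848]
Step 40: x=[4.9523] v=[-1.3794]
Step 41: x=[4.8889] v=[-1.2687]
Step 42: x=[4.8312] v=[-1.1531]
Step 43: x=[4.7795] v=[-1.0331]
Step 44: x=[4.7340] v=[-0.9092]
Step 45: x=[4.6949] v=[-0.7818]
Step 46: x=[4.6623] v=[-0.6514]
Step 47: x=[4.6364] v=[-0.5185]
Step 48: x=[4.6172] v=[-0.3836]
Step 49: x=[4.6048] v=[-0.2473]
Step 50: x=[4.5993] v=[-0.1100]
Step 51: x=[4.6007] v=[0.0277]
First v>=0 after going negative at step 51, time=2.5500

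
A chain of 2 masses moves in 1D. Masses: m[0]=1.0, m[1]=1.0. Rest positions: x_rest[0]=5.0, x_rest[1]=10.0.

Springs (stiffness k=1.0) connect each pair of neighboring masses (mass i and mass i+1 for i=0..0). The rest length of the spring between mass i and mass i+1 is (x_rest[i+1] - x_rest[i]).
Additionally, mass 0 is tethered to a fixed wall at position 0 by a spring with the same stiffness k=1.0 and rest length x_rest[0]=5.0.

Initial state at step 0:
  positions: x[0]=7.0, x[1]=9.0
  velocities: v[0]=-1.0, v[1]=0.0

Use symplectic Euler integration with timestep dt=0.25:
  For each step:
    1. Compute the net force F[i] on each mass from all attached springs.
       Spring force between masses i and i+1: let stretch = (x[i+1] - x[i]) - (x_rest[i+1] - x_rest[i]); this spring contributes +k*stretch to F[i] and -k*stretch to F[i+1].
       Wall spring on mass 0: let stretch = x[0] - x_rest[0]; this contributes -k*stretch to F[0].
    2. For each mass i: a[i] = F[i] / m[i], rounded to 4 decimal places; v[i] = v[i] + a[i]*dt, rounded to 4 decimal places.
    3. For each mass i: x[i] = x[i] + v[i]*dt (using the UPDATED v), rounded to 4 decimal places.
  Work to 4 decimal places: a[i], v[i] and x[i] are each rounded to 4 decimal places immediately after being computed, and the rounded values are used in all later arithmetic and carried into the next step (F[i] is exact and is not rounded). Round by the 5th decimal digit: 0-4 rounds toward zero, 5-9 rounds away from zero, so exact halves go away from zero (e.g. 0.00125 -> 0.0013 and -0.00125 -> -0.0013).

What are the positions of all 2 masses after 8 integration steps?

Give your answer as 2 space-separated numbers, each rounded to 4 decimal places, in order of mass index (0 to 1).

Step 0: x=[7.0000 9.0000] v=[-1.0000 0.0000]
Step 1: x=[6.4375 9.1875] v=[-2.2500 0.7500]
Step 2: x=[5.6445 9.5156] v=[-3.1719 1.3125]
Step 3: x=[4.7407 9.9143] v=[-3.6153 1.5947]
Step 4: x=[3.8639 10.3021] v=[-3.5071 1.5513]
Step 5: x=[3.1480 10.6001] v=[-2.8635 1.1918]
Step 6: x=[2.7011 10.7448] v=[-1.7875 0.5788]
Step 7: x=[2.5881 10.6993] v=[-0.4519 -0.1821]
Step 8: x=[2.8203 10.4593] v=[0.9289 -0.9599]

Answer: 2.8203 10.4593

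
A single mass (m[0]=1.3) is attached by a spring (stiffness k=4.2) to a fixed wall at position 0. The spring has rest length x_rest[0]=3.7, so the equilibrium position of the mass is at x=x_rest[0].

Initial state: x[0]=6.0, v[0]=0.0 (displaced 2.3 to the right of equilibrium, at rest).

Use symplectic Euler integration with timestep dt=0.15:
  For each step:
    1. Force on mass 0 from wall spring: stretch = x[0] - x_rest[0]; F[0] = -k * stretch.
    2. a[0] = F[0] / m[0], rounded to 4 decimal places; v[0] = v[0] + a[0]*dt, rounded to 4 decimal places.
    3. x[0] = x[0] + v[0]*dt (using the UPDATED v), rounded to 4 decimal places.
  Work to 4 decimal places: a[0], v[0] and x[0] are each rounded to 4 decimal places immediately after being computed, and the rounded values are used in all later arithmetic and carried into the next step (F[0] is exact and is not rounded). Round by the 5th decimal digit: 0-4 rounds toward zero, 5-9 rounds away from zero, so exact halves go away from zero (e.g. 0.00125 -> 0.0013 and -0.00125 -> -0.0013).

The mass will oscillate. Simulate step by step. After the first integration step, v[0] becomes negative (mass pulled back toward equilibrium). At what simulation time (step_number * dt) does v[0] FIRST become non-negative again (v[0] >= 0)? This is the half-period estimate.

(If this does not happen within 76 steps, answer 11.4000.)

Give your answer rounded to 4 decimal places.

Answer: 1.8000

Derivation:
Step 0: x=[6.0000] v=[0.0000]
Step 1: x=[5.8328] v=[-1.1146]
Step 2: x=[5.5106] v=[-2.1482]
Step 3: x=[5.0568] v=[-3.0256]
Step 4: x=[4.5043] v=[-3.6831]
Step 5: x=[3.8934] v=[-4.0729]
Step 6: x=[3.2684] v=[-4.1666]
Step 7: x=[2.6748] v=[-3.9574]
Step 8: x=[2.1557] v=[-3.4606]
Step 9: x=[1.7489] v=[-2.7122]
Step 10: x=[1.4839] v=[-1.7667]
Step 11: x=[1.3800] v=[-0.6927]
Step 12: x=[1.4447] v=[0.4316]
First v>=0 after going negative at step 12, time=1.8000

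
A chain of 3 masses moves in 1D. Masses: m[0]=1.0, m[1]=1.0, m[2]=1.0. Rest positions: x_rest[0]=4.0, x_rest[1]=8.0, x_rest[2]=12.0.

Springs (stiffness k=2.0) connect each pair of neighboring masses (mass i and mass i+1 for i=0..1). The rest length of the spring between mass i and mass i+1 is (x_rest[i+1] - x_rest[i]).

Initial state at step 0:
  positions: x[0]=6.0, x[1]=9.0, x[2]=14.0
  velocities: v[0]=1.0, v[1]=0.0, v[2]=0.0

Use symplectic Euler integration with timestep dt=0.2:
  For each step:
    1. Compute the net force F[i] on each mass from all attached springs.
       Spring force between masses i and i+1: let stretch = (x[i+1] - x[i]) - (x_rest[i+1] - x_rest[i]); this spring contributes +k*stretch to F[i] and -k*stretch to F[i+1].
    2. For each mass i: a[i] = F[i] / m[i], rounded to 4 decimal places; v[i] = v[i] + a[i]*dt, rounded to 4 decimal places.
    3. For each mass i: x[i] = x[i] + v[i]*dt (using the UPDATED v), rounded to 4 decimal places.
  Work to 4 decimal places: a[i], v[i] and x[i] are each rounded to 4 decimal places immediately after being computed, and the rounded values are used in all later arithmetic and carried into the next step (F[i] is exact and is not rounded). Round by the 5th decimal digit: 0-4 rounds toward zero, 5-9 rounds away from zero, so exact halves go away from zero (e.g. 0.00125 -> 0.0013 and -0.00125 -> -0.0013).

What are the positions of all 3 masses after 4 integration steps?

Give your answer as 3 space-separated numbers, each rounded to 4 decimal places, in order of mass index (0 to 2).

Step 0: x=[6.0000 9.0000 14.0000] v=[1.0000 0.0000 0.0000]
Step 1: x=[6.1200 9.1600 13.9200] v=[0.6000 0.8000 -0.4000]
Step 2: x=[6.1632 9.4576 13.7792] v=[0.2160 1.4880 -0.7040]
Step 3: x=[6.1500 9.8374 13.6127] v=[-0.0662 1.8989 -0.8326]
Step 4: x=[6.1118 10.2242 13.4642] v=[-0.1912 1.9341 -0.7427]

Answer: 6.1118 10.2242 13.4642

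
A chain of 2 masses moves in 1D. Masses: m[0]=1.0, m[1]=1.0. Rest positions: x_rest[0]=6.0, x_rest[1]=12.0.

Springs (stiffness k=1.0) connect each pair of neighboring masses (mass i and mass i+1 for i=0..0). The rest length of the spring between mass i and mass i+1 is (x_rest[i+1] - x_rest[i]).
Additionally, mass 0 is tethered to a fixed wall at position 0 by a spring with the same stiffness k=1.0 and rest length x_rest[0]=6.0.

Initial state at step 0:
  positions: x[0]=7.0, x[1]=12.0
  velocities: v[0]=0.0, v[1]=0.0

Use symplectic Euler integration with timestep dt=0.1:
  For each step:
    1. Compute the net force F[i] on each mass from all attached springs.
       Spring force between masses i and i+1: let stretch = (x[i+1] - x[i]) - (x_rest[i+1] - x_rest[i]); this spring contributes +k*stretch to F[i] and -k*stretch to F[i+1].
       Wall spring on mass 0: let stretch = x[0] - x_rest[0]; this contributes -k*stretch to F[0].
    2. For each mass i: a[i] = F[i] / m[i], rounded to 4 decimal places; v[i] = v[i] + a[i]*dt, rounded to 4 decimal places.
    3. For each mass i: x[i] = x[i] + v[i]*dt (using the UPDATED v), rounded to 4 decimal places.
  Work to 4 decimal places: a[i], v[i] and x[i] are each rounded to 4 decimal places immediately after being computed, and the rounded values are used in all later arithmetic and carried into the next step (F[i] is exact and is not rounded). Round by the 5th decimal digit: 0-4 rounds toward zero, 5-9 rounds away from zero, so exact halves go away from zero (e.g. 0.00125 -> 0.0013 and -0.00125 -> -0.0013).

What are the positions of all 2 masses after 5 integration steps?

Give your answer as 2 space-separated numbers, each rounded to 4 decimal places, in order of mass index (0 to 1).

Step 0: x=[7.0000 12.0000] v=[0.0000 0.0000]
Step 1: x=[6.9800 12.0100] v=[-0.2000 0.1000]
Step 2: x=[6.9405 12.0297] v=[-0.3950 0.1970]
Step 3: x=[6.8825 12.0585] v=[-0.5801 0.2881]
Step 4: x=[6.8074 12.0956] v=[-0.7508 0.3705]
Step 5: x=[6.7171 12.1398] v=[-0.9027 0.4417]

Answer: 6.7171 12.1398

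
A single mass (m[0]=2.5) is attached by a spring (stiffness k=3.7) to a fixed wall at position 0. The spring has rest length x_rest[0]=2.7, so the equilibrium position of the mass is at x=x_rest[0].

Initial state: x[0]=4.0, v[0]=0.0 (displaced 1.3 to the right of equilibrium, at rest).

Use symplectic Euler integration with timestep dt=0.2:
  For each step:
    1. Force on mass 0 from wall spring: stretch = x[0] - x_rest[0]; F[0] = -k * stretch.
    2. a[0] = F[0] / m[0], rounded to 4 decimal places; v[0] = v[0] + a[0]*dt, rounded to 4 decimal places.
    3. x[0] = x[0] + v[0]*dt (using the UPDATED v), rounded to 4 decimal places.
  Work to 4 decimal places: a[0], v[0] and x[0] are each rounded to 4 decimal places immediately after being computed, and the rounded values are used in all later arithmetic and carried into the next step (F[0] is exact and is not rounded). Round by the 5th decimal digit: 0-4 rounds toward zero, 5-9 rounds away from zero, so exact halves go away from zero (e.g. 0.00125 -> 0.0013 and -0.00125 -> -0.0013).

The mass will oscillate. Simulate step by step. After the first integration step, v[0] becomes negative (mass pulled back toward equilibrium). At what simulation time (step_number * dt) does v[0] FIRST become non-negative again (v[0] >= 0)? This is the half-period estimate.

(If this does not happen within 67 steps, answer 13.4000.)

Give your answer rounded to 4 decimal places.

Step 0: x=[4.0000] v=[0.0000]
Step 1: x=[3.9230] v=[-0.3848]
Step 2: x=[3.7736] v=[-0.7468]
Step 3: x=[3.5607] v=[-1.0646]
Step 4: x=[3.2968] v=[-1.3194]
Step 5: x=[2.9976] v=[-1.4961]
Step 6: x=[2.6808] v=[-1.5842]
Step 7: x=[2.3651] v=[-1.5785]
Step 8: x=[2.0692] v=[-1.4794]
Step 9: x=[1.8107] v=[-1.2927]
Step 10: x=[1.6048] v=[-1.0295]
Step 11: x=[1.4637] v=[-0.7053]
Step 12: x=[1.3958] v=[-0.3394]
Step 13: x=[1.4051] v=[0.0466]
First v>=0 after going negative at step 13, time=2.6000

Answer: 2.6000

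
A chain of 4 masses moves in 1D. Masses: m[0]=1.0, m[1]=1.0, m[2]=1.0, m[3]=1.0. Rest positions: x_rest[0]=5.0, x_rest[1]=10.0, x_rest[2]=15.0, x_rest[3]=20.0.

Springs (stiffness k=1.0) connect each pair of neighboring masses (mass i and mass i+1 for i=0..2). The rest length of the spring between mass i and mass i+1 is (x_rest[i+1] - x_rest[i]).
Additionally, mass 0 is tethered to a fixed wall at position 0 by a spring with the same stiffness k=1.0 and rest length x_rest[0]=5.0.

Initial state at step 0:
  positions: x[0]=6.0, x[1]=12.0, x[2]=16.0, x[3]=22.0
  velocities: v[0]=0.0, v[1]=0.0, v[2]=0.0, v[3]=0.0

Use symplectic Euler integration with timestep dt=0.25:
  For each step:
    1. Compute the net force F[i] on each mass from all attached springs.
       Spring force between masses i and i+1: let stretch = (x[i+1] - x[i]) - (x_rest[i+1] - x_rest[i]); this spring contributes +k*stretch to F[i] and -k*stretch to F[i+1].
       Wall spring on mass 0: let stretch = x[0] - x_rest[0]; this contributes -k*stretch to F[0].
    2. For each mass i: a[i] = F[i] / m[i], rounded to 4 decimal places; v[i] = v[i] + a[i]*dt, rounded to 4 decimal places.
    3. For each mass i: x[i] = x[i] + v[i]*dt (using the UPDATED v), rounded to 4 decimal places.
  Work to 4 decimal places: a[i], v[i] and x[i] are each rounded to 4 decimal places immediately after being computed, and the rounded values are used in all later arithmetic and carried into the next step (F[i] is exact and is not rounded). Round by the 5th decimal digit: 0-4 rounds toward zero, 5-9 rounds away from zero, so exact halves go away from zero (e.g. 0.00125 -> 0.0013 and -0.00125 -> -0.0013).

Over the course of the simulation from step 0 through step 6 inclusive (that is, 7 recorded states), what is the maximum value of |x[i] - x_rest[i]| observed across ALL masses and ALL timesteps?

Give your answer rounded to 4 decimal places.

Step 0: x=[6.0000 12.0000 16.0000 22.0000] v=[0.0000 0.0000 0.0000 0.0000]
Step 1: x=[6.0000 11.8750 16.1250 21.9375] v=[0.0000 -0.5000 0.5000 -0.2500]
Step 2: x=[5.9922 11.6484 16.3477 21.8242] v=[-0.0313 -0.9063 0.8906 -0.4531]
Step 3: x=[5.9634 11.3620 16.6189 21.6812] v=[-0.1153 -1.1455 1.0849 -0.5722]
Step 4: x=[5.8993 11.0668 16.8780 21.5343] v=[-0.2565 -1.1809 1.0363 -0.5878]
Step 5: x=[5.7894 10.8118 17.0649 21.4088] v=[-0.4395 -1.0200 0.7476 -0.5019]
Step 6: x=[5.6316 10.6337 17.1325 21.3243] v=[-0.6313 -0.7123 0.2703 -0.3379]
Max displacement = 2.1325

Answer: 2.1325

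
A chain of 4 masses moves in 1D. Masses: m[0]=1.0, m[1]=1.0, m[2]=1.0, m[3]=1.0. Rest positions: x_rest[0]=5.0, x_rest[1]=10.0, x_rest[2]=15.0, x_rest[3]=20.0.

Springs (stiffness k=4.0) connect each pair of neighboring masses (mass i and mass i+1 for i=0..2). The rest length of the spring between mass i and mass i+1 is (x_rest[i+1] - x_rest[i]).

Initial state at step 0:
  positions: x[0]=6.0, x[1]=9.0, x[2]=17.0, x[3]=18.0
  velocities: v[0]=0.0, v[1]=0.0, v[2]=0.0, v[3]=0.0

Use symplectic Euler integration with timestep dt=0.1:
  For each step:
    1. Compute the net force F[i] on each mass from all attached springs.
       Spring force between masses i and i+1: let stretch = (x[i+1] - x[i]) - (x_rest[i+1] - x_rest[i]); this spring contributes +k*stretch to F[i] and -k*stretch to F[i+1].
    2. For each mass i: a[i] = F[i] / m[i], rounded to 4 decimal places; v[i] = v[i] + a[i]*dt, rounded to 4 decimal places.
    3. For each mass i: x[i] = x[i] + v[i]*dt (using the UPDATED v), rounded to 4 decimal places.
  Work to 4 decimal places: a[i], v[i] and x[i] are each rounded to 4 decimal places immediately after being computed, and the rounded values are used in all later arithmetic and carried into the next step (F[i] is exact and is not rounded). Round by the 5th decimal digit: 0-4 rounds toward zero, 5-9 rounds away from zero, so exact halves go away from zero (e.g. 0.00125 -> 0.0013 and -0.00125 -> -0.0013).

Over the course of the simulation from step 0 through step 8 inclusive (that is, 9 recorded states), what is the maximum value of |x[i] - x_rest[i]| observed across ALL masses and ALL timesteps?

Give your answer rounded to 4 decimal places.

Step 0: x=[6.0000 9.0000 17.0000 18.0000] v=[0.0000 0.0000 0.0000 0.0000]
Step 1: x=[5.9200 9.2000 16.7200 18.1600] v=[-0.8000 2.0000 -2.8000 1.6000]
Step 2: x=[5.7712 9.5696 16.1968 18.4624] v=[-1.4880 3.6960 -5.2320 3.0240]
Step 3: x=[5.5743 10.0524 15.4991 18.8742] v=[-1.9686 4.8275 -6.9766 4.1178]
Step 4: x=[5.3566 10.5739 14.7186 19.3510] v=[-2.1774 5.2149 -7.8052 4.7678]
Step 5: x=[5.1476 11.0525 13.9576 19.8425] v=[-2.0905 4.7859 -7.6101 4.9148]
Step 6: x=[4.9748 11.4111 13.3158 20.2986] v=[-1.7285 3.5860 -6.4182 4.5608]
Step 7: x=[4.8594 11.5884 12.8771 20.6754] v=[-1.1540 1.7734 -4.3870 3.7677]
Step 8: x=[4.8132 11.5481 12.6988 20.9402] v=[-0.4624 -0.4027 -1.7832 2.6484]
Max displacement = 2.3012

Answer: 2.3012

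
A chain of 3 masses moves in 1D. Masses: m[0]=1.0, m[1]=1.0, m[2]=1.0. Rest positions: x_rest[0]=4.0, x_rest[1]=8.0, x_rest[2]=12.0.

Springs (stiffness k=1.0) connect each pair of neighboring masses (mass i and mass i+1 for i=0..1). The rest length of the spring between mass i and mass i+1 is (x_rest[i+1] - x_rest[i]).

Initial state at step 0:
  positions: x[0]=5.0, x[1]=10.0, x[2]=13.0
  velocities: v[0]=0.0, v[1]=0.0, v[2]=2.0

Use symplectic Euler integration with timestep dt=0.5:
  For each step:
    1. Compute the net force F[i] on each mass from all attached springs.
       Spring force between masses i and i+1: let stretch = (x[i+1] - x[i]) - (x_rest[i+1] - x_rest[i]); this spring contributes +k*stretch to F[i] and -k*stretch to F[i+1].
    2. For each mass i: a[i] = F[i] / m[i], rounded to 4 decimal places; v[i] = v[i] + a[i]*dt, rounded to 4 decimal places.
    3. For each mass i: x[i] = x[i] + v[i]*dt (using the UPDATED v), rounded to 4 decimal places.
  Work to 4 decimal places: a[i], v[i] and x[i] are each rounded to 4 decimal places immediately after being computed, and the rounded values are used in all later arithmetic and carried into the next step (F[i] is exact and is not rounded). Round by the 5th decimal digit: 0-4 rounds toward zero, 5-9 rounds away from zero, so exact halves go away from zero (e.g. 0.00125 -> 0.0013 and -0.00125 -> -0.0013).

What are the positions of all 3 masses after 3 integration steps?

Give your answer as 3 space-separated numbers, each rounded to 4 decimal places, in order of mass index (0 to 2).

Answer: 5.7657 9.4063 15.8282

Derivation:
Step 0: x=[5.0000 10.0000 13.0000] v=[0.0000 0.0000 2.0000]
Step 1: x=[5.2500 9.5000 14.2500] v=[0.5000 -1.0000 2.5000]
Step 2: x=[5.5625 9.1250 15.3125] v=[0.6250 -0.7500 2.1250]
Step 3: x=[5.7657 9.4063 15.8282] v=[0.4063 0.5625 1.0313]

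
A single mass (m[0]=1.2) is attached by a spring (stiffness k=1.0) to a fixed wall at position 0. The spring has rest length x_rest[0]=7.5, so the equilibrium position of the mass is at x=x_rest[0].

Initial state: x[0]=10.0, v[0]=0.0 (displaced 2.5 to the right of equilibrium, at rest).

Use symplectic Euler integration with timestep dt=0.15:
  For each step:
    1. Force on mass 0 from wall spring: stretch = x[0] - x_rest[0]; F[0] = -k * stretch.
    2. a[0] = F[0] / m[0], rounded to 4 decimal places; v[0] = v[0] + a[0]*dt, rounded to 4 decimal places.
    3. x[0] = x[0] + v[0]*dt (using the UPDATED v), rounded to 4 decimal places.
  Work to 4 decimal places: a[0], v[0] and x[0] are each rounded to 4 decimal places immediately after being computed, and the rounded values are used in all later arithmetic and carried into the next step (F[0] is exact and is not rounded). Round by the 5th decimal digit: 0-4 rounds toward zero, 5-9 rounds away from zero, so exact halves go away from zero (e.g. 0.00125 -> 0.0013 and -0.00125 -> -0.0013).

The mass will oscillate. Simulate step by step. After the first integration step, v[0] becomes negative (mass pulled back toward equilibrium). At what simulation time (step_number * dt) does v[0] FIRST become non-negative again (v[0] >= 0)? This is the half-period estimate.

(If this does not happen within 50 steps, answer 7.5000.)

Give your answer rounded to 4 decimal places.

Step 0: x=[10.0000] v=[0.0000]
Step 1: x=[9.9531] v=[-0.3125]
Step 2: x=[9.8602] v=[-0.6191]
Step 3: x=[9.7231] v=[-0.9141]
Step 4: x=[9.5443] v=[-1.1920]
Step 5: x=[9.3272] v=[-1.4475]
Step 6: x=[9.0758] v=[-1.6759]
Step 7: x=[8.7949] v=[-1.8729]
Step 8: x=[8.4897] v=[-2.0348]
Step 9: x=[8.1659] v=[-2.1585]
Step 10: x=[7.8296] v=[-2.2417]
Step 11: x=[7.4872] v=[-2.2829]
Step 12: x=[7.1450] v=[-2.2813]
Step 13: x=[6.8095] v=[-2.2369]
Step 14: x=[6.4869] v=[-2.1506]
Step 15: x=[6.1833] v=[-2.0240]
Step 16: x=[5.9044] v=[-1.8594]
Step 17: x=[5.6554] v=[-1.6599]
Step 18: x=[5.4410] v=[-1.4293]
Step 19: x=[5.2652] v=[-1.1719]
Step 20: x=[5.1313] v=[-0.8926]
Step 21: x=[5.0418] v=[-0.5965]
Step 22: x=[4.9984] v=[-0.2892]
Step 23: x=[5.0019] v=[0.0235]
First v>=0 after going negative at step 23, time=3.4500

Answer: 3.4500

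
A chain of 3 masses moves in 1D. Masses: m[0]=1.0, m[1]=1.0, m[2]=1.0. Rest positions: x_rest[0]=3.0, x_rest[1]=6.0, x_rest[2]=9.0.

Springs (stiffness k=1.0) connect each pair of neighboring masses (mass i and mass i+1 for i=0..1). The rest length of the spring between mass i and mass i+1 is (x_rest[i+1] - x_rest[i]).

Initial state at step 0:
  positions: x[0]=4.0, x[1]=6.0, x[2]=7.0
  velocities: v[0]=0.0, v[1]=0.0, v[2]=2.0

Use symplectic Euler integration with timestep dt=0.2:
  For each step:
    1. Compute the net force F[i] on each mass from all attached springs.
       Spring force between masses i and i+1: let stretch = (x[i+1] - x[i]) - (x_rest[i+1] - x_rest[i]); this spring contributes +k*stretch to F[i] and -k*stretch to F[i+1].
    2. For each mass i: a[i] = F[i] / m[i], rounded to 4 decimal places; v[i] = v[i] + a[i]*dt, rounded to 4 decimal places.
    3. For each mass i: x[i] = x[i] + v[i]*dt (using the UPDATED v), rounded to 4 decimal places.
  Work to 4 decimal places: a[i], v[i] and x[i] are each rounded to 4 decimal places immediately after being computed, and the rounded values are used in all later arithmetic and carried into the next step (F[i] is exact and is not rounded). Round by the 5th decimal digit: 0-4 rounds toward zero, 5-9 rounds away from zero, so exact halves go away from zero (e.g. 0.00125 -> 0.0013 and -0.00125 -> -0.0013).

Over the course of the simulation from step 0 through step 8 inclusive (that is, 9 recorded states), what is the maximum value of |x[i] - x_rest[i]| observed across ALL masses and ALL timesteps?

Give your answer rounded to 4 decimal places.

Answer: 2.1710

Derivation:
Step 0: x=[4.0000 6.0000 7.0000] v=[0.0000 0.0000 2.0000]
Step 1: x=[3.9600 5.9600 7.4800] v=[-0.2000 -0.2000 2.4000]
Step 2: x=[3.8800 5.9008 8.0192] v=[-0.4000 -0.2960 2.6960]
Step 3: x=[3.7608 5.8455 8.5937] v=[-0.5958 -0.2765 2.8723]
Step 4: x=[3.6050 5.8167 9.1782] v=[-0.7789 -0.1438 2.9227]
Step 5: x=[3.4177 5.8339 9.7483] v=[-0.9366 0.0862 2.8504]
Step 6: x=[3.2070 5.9111 10.2818] v=[-1.0534 0.3858 2.6675]
Step 7: x=[2.9845 6.0549 10.7605] v=[-1.1126 0.7191 2.3934]
Step 8: x=[2.7648 6.2641 11.1710] v=[-1.0985 1.0461 2.0523]
Max displacement = 2.1710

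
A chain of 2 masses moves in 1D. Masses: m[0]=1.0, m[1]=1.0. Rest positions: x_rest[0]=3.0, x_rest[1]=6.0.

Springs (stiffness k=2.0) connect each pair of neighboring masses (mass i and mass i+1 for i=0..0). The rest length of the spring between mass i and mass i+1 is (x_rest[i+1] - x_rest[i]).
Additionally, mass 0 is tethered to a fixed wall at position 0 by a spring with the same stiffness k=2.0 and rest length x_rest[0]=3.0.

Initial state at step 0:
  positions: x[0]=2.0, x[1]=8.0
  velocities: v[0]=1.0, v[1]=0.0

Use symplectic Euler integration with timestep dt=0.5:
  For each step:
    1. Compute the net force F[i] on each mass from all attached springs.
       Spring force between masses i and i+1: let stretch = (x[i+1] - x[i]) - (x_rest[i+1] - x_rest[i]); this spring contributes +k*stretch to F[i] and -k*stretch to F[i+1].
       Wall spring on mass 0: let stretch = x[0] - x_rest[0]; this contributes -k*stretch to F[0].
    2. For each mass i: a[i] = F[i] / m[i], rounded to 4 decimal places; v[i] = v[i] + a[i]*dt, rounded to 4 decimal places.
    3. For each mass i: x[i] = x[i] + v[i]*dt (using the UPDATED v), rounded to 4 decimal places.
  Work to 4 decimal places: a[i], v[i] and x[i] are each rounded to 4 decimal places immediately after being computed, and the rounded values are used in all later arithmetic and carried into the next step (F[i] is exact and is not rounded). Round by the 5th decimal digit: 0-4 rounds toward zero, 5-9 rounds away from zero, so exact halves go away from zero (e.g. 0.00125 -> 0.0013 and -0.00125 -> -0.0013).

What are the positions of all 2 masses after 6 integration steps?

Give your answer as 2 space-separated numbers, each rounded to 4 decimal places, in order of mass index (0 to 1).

Answer: 3.0000 4.9844

Derivation:
Step 0: x=[2.0000 8.0000] v=[1.0000 0.0000]
Step 1: x=[4.5000 6.5000] v=[5.0000 -3.0000]
Step 2: x=[5.7500 5.5000] v=[2.5000 -2.0000]
Step 3: x=[4.0000 6.1250] v=[-3.5000 1.2500]
Step 4: x=[1.3125 7.1875] v=[-5.3750 2.1250]
Step 5: x=[0.9063 6.8125] v=[-0.8125 -0.7500]
Step 6: x=[3.0000 4.9844] v=[4.1874 -3.6562]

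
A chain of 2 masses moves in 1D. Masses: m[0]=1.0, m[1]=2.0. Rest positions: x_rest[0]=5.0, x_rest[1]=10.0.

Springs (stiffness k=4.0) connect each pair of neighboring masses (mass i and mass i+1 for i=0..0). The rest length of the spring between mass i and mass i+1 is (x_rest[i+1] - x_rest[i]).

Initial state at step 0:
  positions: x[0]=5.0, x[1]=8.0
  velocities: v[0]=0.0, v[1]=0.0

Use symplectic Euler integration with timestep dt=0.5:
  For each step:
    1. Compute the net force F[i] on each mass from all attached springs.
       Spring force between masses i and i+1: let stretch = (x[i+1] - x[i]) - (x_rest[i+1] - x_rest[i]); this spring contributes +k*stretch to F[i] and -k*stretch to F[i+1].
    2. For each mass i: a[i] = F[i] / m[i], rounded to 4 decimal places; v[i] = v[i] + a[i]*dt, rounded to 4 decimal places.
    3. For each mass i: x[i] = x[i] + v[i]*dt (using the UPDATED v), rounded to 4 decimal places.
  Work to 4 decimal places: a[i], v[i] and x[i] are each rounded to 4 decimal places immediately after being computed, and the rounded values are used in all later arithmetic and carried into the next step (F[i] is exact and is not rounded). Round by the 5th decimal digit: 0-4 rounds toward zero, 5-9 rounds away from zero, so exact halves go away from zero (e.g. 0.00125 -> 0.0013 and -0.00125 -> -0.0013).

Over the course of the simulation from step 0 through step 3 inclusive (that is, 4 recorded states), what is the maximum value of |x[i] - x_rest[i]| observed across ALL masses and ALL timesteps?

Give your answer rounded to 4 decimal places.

Answer: 3.0000

Derivation:
Step 0: x=[5.0000 8.0000] v=[0.0000 0.0000]
Step 1: x=[3.0000 9.0000] v=[-4.0000 2.0000]
Step 2: x=[2.0000 9.5000] v=[-2.0000 1.0000]
Step 3: x=[3.5000 8.7500] v=[3.0000 -1.5000]
Max displacement = 3.0000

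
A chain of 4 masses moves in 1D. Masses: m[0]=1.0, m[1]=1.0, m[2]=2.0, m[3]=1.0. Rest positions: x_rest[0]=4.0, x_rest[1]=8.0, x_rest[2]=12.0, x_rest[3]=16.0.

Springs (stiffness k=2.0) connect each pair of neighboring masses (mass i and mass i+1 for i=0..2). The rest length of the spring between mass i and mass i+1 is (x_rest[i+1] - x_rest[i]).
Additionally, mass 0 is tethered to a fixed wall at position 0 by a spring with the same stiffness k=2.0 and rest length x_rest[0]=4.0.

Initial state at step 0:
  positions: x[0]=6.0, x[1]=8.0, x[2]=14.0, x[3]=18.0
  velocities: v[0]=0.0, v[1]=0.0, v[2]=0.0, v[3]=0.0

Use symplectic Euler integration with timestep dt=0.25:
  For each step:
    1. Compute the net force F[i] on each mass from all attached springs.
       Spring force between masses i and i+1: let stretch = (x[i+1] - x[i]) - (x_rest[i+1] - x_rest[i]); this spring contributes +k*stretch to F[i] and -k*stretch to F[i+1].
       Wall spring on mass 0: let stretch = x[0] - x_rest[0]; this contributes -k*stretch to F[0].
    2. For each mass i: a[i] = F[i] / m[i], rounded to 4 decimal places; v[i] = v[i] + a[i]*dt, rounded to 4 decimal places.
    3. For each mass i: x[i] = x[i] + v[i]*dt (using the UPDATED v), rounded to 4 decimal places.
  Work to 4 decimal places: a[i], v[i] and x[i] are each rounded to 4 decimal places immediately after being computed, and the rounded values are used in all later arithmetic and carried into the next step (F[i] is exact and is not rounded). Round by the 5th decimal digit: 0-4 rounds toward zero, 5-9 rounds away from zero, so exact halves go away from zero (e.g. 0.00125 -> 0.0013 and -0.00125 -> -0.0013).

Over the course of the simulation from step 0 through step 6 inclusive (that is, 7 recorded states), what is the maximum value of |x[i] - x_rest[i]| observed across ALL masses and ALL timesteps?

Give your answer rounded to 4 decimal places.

Answer: 2.4822

Derivation:
Step 0: x=[6.0000 8.0000 14.0000 18.0000] v=[0.0000 0.0000 0.0000 0.0000]
Step 1: x=[5.5000 8.5000 13.8750 18.0000] v=[-2.0000 2.0000 -0.5000 0.0000]
Step 2: x=[4.6875 9.2969 13.6719 17.9844] v=[-3.2500 3.1875 -0.8125 -0.0625]
Step 3: x=[3.8652 10.0645 13.4649 17.9297] v=[-3.2891 3.0703 -0.8281 -0.2188]
Step 4: x=[3.3347 10.4822 13.3244 17.8169] v=[-2.1221 1.6709 -0.5620 -0.4512]
Step 5: x=[3.2808 10.3618 13.2871 17.6425] v=[-0.2157 -0.4818 -0.1494 -0.6975]
Step 6: x=[3.7019 9.7219 13.3391 17.4237] v=[1.6844 -2.5597 0.2081 -0.8752]
Max displacement = 2.4822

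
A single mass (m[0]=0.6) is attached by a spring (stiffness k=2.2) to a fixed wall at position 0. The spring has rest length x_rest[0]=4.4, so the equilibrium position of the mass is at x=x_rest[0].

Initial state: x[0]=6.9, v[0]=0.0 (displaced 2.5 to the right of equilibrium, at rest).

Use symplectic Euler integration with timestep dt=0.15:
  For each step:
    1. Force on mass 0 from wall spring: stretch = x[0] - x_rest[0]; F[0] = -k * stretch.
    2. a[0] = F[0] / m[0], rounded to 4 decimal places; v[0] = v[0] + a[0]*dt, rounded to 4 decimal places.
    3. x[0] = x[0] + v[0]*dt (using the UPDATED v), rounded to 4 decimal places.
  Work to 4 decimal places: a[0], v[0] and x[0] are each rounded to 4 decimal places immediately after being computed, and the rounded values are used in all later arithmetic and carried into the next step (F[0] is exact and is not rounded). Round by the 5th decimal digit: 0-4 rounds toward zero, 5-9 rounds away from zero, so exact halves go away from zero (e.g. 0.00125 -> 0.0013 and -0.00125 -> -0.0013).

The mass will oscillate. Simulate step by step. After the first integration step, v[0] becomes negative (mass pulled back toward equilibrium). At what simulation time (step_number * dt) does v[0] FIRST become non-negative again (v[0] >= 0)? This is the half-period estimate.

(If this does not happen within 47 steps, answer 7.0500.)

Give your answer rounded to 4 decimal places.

Step 0: x=[6.9000] v=[0.0000]
Step 1: x=[6.6938] v=[-1.3750]
Step 2: x=[6.2983] v=[-2.6366]
Step 3: x=[5.7462] v=[-3.6807]
Step 4: x=[5.0830] v=[-4.4211]
Step 5: x=[4.3635] v=[-4.7967]
Step 6: x=[3.6470] v=[-4.7766]
Step 7: x=[2.9926] v=[-4.3625]
Step 8: x=[2.4543] v=[-3.5884]
Step 9: x=[2.0766] v=[-2.5183]
Step 10: x=[1.8905] v=[-1.2404]
Step 11: x=[1.9115] v=[0.1398]
First v>=0 after going negative at step 11, time=1.6500

Answer: 1.6500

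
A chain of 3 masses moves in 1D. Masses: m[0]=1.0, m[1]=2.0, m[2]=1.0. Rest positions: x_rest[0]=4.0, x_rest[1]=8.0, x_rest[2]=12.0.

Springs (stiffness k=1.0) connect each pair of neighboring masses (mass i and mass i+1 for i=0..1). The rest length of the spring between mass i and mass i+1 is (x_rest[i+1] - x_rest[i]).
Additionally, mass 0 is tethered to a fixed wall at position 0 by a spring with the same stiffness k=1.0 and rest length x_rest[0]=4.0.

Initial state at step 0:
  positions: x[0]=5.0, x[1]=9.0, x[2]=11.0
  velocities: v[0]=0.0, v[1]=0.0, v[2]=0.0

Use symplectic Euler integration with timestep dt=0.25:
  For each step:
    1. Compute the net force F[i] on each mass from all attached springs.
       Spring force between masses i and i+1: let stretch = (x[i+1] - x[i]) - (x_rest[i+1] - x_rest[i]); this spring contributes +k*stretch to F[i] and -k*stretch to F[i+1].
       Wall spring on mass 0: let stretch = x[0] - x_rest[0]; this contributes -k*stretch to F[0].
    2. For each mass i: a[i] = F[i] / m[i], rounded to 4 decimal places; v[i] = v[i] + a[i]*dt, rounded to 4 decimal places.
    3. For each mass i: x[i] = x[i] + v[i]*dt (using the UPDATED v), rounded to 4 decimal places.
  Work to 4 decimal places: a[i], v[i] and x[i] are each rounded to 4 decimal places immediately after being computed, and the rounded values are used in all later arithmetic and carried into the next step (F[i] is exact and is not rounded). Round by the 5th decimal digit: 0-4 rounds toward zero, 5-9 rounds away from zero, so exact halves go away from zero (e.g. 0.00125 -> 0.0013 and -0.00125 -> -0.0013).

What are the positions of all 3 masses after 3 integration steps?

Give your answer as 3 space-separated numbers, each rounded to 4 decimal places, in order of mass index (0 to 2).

Step 0: x=[5.0000 9.0000 11.0000] v=[0.0000 0.0000 0.0000]
Step 1: x=[4.9375 8.9375 11.1250] v=[-0.2500 -0.2500 0.5000]
Step 2: x=[4.8164 8.8184 11.3633] v=[-0.4844 -0.4766 0.9531]
Step 3: x=[4.6444 8.6537 11.6925] v=[-0.6880 -0.6588 1.3169]

Answer: 4.6444 8.6537 11.6925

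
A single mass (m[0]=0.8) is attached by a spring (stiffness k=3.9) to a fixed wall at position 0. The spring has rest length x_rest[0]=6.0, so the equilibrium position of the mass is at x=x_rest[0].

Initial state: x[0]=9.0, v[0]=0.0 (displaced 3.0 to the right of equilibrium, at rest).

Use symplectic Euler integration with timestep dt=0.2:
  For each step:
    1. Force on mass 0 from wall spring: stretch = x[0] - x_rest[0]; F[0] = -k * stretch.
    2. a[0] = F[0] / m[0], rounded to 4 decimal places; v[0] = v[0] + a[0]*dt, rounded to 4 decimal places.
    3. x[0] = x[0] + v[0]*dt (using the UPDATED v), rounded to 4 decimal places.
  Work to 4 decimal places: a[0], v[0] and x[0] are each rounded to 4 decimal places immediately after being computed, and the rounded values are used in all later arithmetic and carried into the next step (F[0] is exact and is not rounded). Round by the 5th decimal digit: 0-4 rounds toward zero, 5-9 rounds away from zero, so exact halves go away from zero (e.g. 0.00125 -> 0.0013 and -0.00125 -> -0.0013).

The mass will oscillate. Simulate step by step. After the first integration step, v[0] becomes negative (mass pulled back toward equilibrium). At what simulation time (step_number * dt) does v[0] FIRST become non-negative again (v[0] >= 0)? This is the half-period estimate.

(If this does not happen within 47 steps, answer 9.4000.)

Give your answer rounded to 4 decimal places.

Answer: 1.6000

Derivation:
Step 0: x=[9.0000] v=[0.0000]
Step 1: x=[8.4150] v=[-2.9250]
Step 2: x=[7.3591] v=[-5.2796]
Step 3: x=[6.0382] v=[-6.6047]
Step 4: x=[4.7098] v=[-6.6419]
Step 5: x=[3.6330] v=[-5.3840]
Step 6: x=[3.0178] v=[-3.0762]
Step 7: x=[2.9841] v=[-0.1686]
Step 8: x=[3.5385] v=[2.7719]
First v>=0 after going negative at step 8, time=1.6000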